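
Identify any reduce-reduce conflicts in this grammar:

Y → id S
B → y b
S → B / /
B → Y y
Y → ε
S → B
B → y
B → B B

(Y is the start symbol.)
Yes — I3: [S → B .] vs [Y → .]; I10: [B → B B .] vs [Y → .]

Augment with Y' → Y and build the canonical LR(0) collection (I0 = CLOSURE({[Y' → . Y]}), then GOTO on every symbol after a dot until no new states appear). It has 12 states:
  I0: { [Y → . id S], [Y → .], [Y' → . Y] }  — shift, reduce
  I1: { [Y' → Y .] }  — accept
  I2: { [B → . B B], [B → . Y y], [B → . y b], [B → . y], [S → . B / /], [S → . B], [Y → . id S], [Y → .], [Y → id . S] }  — shift, reduce
  I3: { [B → . B B], [B → . Y y], [B → . y b], [B → . y], [B → B . B], [S → B . / /], [S → B .], [Y → . id S], [Y → .] }  — shift, 2 reduces
  I4: { [Y → id S .] }  — reduce
  I5: { [B → Y . y] }  — shift
  I6: { [B → y . b], [B → y .] }  — shift, reduce
  I7: { [B → y b .] }  — reduce
  I8: { [B → Y y .] }  — reduce
  I9: { [S → B / . /] }  — shift
  I10: { [B → . B B], [B → . Y y], [B → . y b], [B → . y], [B → B . B], [B → B B .], [Y → . id S], [Y → .] }  — shift, 2 reduces
  I11: { [S → B / / .] }  — reduce

I3 contains complete items [S → B .], [Y → .] — reduce-reduce conflict.
I10 contains complete items [B → B B .], [Y → .] — reduce-reduce conflict.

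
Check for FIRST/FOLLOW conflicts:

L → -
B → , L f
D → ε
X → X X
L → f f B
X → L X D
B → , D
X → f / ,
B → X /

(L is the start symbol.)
A FIRST/FOLLOW conflict occurs when a non-terminal N has a nullable alternative N → β (β ⇒* ε) and another alternative N → α with FIRST(α) ∩ FOLLOW(N) ≠ ∅: on such a lookahead the parser cannot decide between expanding α and letting N vanish via β.

Nullable non-terminals: D.
D has a nullable alternative but only one production, so nothing to check.

B, L, X have no nullable alternative, so no FIRST/FOLLOW check is needed there.

No FIRST/FOLLOW conflicts found.

Answer: No FIRST/FOLLOW conflicts.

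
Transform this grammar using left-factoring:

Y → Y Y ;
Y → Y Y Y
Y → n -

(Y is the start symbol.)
Left-factoring transforms A → αβ₁ | αβ₂ into A → αA' and A' → β₁ | β₂
(α is the longest common prefix among the alternatives). Repeat until
no nonterminal has two alternatives with a common prefix.

Round 1: Y has alternatives sharing prefix 'Y Y'. Introduce Y': Y → Y Y Y'
  Add: Y' → ;
  Add: Y' → Y

No remaining common prefixes — done.

Resulting grammar:
Y → Y Y Y'
Y' → ;
Y' → Y
Y → n -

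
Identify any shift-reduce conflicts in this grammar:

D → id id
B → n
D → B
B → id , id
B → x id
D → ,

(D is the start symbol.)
Augment with D' → D and build the canonical LR(0) collection (I0 = CLOSURE({[D' → . D]}), then GOTO on every symbol after a dot until no new states appear). It has 11 states:
  I0: { [B → . id , id], [B → . n], [B → . x id], [D → . ,], [D → . B], [D → . id id], [D' → . D] }  — shift
  I1: { [D → , .] }  — reduce
  I2: { [D → B .] }  — reduce
  I3: { [D' → D .] }  — accept
  I4: { [B → id . , id], [D → id . id] }  — shift
  I5: { [B → n .] }  — reduce
  I6: { [B → x . id] }  — shift
  I7: { [B → x id .] }  — reduce
  I8: { [B → id , . id] }  — shift
  I9: { [D → id id .] }  — reduce
  I10: { [B → id , id .] }  — reduce

No state contains both a complete item and a shift item.

Answer: No shift-reduce conflicts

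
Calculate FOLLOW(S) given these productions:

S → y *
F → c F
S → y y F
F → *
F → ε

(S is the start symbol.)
{ $ }

To compute FOLLOW(S), find every occurrence of S on a right-hand side N → α S β: add FIRST(β) \ {ε}, and if β is empty or nullable also add FOLLOW(N). Iterate to a fixed point.

S is the start symbol, so $ ∈ FOLLOW(S).
S does not occur on any right-hand side.

Taking the union: FOLLOW(S) = { $ }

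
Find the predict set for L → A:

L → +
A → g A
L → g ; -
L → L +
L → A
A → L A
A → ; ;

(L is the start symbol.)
PREDICT(L → A) = (FIRST(RHS) \ {ε}) ∪ (FOLLOW(L) if ε ∈ FIRST(RHS), i.e. RHS ⇒* ε)
FIRST(A) = { '+', ';', 'g' }
FIRST(A) = { '+', ';', 'g' }
ε ∉ FIRST(A), so FOLLOW(L) is not added.
PREDICT(L → A) = { '+', ';', 'g' }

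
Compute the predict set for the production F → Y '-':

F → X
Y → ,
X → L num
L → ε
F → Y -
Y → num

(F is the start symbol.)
PREDICT(F → Y '-') = (FIRST(RHS) \ {ε}) ∪ (FOLLOW(F) if ε ∈ FIRST(RHS), i.e. RHS ⇒* ε)
FIRST(Y) = { ',', 'num' }
FIRST(Y '-') = { ',', 'num' }
ε ∉ FIRST(Y '-'), so FOLLOW(F) is not added.
PREDICT(F → Y '-') = { ',', 'num' }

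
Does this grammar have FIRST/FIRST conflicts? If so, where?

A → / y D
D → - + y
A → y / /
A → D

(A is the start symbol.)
No FIRST/FIRST conflicts.

FIRST sets of the non-terminals at (or reachable through a nullable prefix from) the front of some alternative:
  FIRST(D) = { '-' }

Productions for A:
  A → / y D: FIRST = { '/' }
  A → y / /: FIRST = { 'y' }
  A → D: FIRST = { '-' }
D has only one production, so no FIRST/FIRST conflict is possible there.

All alternatives of each non-terminal have pairwise disjoint FIRST sets.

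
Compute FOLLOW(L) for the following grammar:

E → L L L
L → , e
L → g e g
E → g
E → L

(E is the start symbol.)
In E → L L L: L is followed by L L, add FIRST(L L) \ {ε} = { ',', 'g' }
In E → L L L: L is followed by L, add FIRST(L) \ {ε} = { ',', 'g' }
In E → L L L: L is at the end, add FOLLOW(E)
In E → L: L is at the end, add FOLLOW(E)

The FOLLOW sets referred to above (computed the same way, to a fixed point):
  FOLLOW(E) = { $ }

Taking the union: FOLLOW(L) = { $, ',', 'g' }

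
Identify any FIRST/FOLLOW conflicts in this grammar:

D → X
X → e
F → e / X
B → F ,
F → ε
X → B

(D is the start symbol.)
Nullable non-terminals: F.

F: nullable alternative(s) F → ε; FOLLOW(F) = { ',' }
  F → e / X: FIRST \ {ε} = { 'e' } — disjoint from FOLLOW(F)
  F → ε: FIRST \ {ε} = { } — this is the only nullable alternative, skip

B, D, X have no nullable alternative, so no FIRST/FOLLOW check is needed there.

No FIRST/FOLLOW conflicts found.

Answer: No FIRST/FOLLOW conflicts.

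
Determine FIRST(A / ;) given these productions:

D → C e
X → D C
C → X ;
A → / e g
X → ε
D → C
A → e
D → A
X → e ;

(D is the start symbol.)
FIRST sets of the non-terminals involved (from the grammar, by fixed-point iteration):
  FIRST(A) = { '/', 'e' }

To compute FIRST(A / ;), process the symbols left to right:
Symbol A is a non-terminal. Add FIRST(A) \ {ε} = { '/', 'e' }
A is not nullable (ε ∉ FIRST(A)), so stop here.
FIRST(A / ;) = { '/', 'e' }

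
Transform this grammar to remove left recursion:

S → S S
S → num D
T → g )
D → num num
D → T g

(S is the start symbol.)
S is directly left-recursive. The standard transformation for
  A → A α₁ | ... | A α_m | β₁ | ... | β_n
is
  A  → β₁ A' | ... | β_n A'
  A' → α₁ A' | ... | α_m A' | ε

S → num D becomes S → num D S'
S → S S becomes S' → S S'
Add S' → ε

Productions for other non-terminals are unchanged:
  T → g )
  D → num num
  D → T g

Resulting grammar:
S → num D S'
S' → S S'
S' → ε
T → g )
D → num num
D → T g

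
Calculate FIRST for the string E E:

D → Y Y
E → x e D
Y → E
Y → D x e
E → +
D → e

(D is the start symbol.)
FIRST sets of the non-terminals involved (from the grammar, by fixed-point iteration):
  FIRST(E) = { '+', 'x' }

To compute FIRST(E E), process the symbols left to right:
Symbol E is a non-terminal. Add FIRST(E) \ {ε} = { '+', 'x' }
E is not nullable (ε ∉ FIRST(E)), so stop here.
FIRST(E E) = { '+', 'x' }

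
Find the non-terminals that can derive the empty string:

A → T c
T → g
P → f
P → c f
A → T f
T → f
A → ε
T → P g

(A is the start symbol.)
{ 'A' }

A non-terminal is nullable if it can derive ε (the empty string): either it has an ε-production, or it has a production whose right-hand side consists entirely of nullable non-terminals.

ε-productions: A → ε
So A is immediately nullable.
No further non-terminal can be added: every production for the remaining non-terminals contains a terminal or a non-nullable non-terminal.
Nullable = { 'A' }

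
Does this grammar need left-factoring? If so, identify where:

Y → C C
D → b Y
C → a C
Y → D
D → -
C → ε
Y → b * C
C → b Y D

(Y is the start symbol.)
No, left-factoring is not needed

Left-factoring is needed when two productions for the same non-terminal
share a common prefix on the right-hand side.

Productions for Y:
  Y → C C
  Y → D
  Y → b * C
Productions for D:
  D → b Y
  D → -
Productions for C:
  C → a C
  C → ε
  C → b Y D

No common prefixes found.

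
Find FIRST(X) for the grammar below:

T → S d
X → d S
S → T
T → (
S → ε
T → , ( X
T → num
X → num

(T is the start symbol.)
{ 'd', 'num' }

To compute FIRST(X), examine every production with X on the left-hand side, reading each right-hand side left to right until a non-nullable symbol is reached.

From X → d S:
  - d is a terminal: add 'd' and stop
From X → num:
  - num is a terminal: add 'num' and stop

Collecting: FIRST(X) = { 'd', 'num' }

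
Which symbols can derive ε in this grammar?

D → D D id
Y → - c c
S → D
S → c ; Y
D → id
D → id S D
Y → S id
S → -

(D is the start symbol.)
There are no ε-productions, so no non-terminal can derive ε.
No non-terminals are nullable.

Answer: None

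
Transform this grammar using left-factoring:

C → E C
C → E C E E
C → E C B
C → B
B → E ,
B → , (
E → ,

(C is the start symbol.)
Left-factoring transforms A → αβ₁ | αβ₂ into A → αA' and A' → β₁ | β₂
(α is the longest common prefix among the alternatives). Repeat until
no nonterminal has two alternatives with a common prefix.

Round 1: C has alternatives sharing prefix 'E C'. Introduce C': C → E C C'
  Add: C' → ε
  Add: C' → E E
  Add: C' → B

No remaining common prefixes — done.

Resulting grammar:
C → E C C'
C' → ε
C' → E E
C' → B
C → B
B → E ,
B → , (
E → ,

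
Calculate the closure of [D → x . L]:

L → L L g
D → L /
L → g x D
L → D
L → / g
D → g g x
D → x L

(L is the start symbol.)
{ [D → . L /], [D → . g g x], [D → . x L], [D → x . L], [L → . / g], [L → . D], [L → . L L g], [L → . g x D] }

To compute CLOSURE, for each item [A → α.Bβ] where B is a non-terminal, add [B → .γ] for all productions B → γ; repeat for the newly added items until nothing changes.

Start with: [D → x . L]
  [D → x . L] has the dot before L: add [L → . L L g], [L → . g x D], [L → . D], [L → . / g]
  [L → . D] has the dot before D: add [D → . L /], [D → . g g x], [D → . x L]
No further items can be added.

CLOSURE = { [D → . L /], [D → . g g x], [D → . x L], [D → x . L], [L → . / g], [L → . D], [L → . L L g], [L → . g x D] }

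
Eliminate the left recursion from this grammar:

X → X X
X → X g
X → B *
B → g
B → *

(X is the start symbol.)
X is directly left-recursive. The standard transformation for
  A → A α₁ | ... | A α_m | β₁ | ... | β_n
is
  A  → β₁ A' | ... | β_n A'
  A' → α₁ A' | ... | α_m A' | ε

X → B * becomes X → B * X'
X → X X becomes X' → X X'
X → X g becomes X' → g X'
Add X' → ε

Productions for other non-terminals are unchanged:
  B → g
  B → *

Resulting grammar:
X → B * X'
X' → X X'
X' → g X'
X' → ε
B → g
B → *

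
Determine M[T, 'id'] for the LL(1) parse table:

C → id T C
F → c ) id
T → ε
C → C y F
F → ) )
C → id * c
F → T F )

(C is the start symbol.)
To find M[T, 'id'], we find productions for T where 'id' is in the predict set (PREDICT(N → α) = (FIRST(α) \ {ε}) ∪ (FOLLOW(N) if α ⇒* ε)).

Relevant sets:
  FOLLOW(T) = { ')', 'c', 'id' }

T → ε: PREDICT = { ')', 'c', 'id' }
  'id' is in predict set, so this production goes in M[T, 'id']

M[T, 'id'] = T → ε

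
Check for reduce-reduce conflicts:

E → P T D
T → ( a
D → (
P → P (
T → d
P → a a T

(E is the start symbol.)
No reduce-reduce conflicts

Augment with E' → E and build the canonical LR(0) collection (I0 = CLOSURE({[E' → . E]}), then GOTO on every symbol after a dot until no new states appear). It has 13 states:
  I0: { [E → . P T D], [E' → . E], [P → . P (], [P → . a a T] }  — shift
  I1: { [E' → E .] }  — accept
  I2: { [E → P . T D], [P → P . (], [T → . ( a], [T → . d] }  — shift
  I3: { [P → a . a T] }  — shift
  I4: { [P → a a . T], [T → . ( a], [T → . d] }  — shift
  I5: { [T → ( . a] }  — shift
  I6: { [P → a a T .] }  — reduce
  I7: { [T → d .] }  — reduce
  I8: { [T → ( a .] }  — reduce
  I9: { [P → P ( .], [T → ( . a] }  — shift, reduce
  I10: { [D → . (], [E → P T . D] }  — shift
  I11: { [D → ( .] }  — reduce
  I12: { [E → P T D .] }  — reduce

No state contains more than one complete item.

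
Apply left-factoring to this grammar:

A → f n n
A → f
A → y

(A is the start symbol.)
A → f A'
A' → n n
A' → ε
A → y

Left-factoring transforms A → αβ₁ | αβ₂ into A → αA' and A' → β₁ | β₂
(α is the longest common prefix among the alternatives). Repeat until
no nonterminal has two alternatives with a common prefix.

Round 1: A has alternatives sharing prefix 'f'. Introduce A': A → f A'
  Add: A' → n n
  Add: A' → ε

No remaining common prefixes — done.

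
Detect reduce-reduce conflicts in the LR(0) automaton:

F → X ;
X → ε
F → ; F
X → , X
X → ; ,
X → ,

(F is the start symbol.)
Yes — I1: [X → .] vs [X → , .]; I6: [X → .] vs [X → , .]

Augment with F' → F and build the canonical LR(0) collection (I0 = CLOSURE({[F' → . F]}), then GOTO on every symbol after a dot until no new states appear). It has 11 states:
  I0: { [F → . ; F], [F → . X ;], [F' → . F], [X → . , X], [X → . ,], [X → . ; ,], [X → .] }  — shift, reduce
  I1: { [X → , . X], [X → , .], [X → . , X], [X → . ,], [X → . ; ,], [X → .] }  — shift, 2 reduces
  I2: { [F → . ; F], [F → . X ;], [F → ; . F], [X → . , X], [X → . ,], [X → . ; ,], [X → .], [X → ; . ,] }  — shift, reduce
  I3: { [F' → F .] }  — accept
  I4: { [F → X . ;] }  — shift
  I5: { [F → X ; .] }  — reduce
  I6: { [X → , . X], [X → , .], [X → . , X], [X → . ,], [X → . ; ,], [X → .], [X → ; , .] }  — shift, 3 reduces
  I7: { [F → ; F .] }  — reduce
  I8: { [X → ; . ,] }  — shift
  I9: { [X → , X .] }  — reduce
  I10: { [X → ; , .] }  — reduce

I1 contains complete items [X → .], [X → , .] — reduce-reduce conflict.
I6 contains complete items [X → .], [X → , .], [X → ; , .] — reduce-reduce conflict.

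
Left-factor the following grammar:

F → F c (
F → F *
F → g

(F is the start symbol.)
Left-factoring transforms A → αβ₁ | αβ₂ into A → αA' and A' → β₁ | β₂
(α is the longest common prefix among the alternatives). Repeat until
no nonterminal has two alternatives with a common prefix.

Round 1: F has alternatives sharing prefix 'F'. Introduce F': F → F F'
  Add: F' → c (
  Add: F' → *

No remaining common prefixes — done.

Resulting grammar:
F → F F'
F' → c (
F' → *
F → g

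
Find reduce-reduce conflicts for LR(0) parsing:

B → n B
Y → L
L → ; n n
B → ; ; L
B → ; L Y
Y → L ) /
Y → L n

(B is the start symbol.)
No reduce-reduce conflicts

A reduce-reduce conflict occurs when an LR(0) state has two complete items [A → α .] and [B → β .] — both call for a reduction, and with no lookahead the parser cannot choose between them.

Augment with B' → B and build the canonical LR(0) collection (I0 = CLOSURE({[B' → . B]}), then GOTO on every symbol after a dot until no new states appear). It has 16 states:
  I0: { [B → . ; ; L], [B → . ; L Y], [B → . n B], [B' → . B] }  — shift
  I1: { [B → ; . ; L], [B → ; . L Y], [L → . ; n n] }  — shift
  I2: { [B' → B .] }  — accept
  I3: { [B → . ; ; L], [B → . ; L Y], [B → . n B], [B → n . B] }  — shift
  I4: { [B → n B .] }  — reduce
  I5: { [B → ; ; . L], [L → . ; n n], [L → ; . n n] }  — shift
  I6: { [B → ; L . Y], [L → . ; n n], [Y → . L ) /], [Y → . L n], [Y → . L] }  — shift
  I7: { [L → ; . n n] }  — shift
  I8: { [Y → L . ) /], [Y → L . n], [Y → L .] }  — shift, reduce
  I9: { [B → ; L Y .] }  — reduce
  I10: { [Y → L ) . /] }  — shift
  I11: { [Y → L n .] }  — reduce
  I12: { [Y → L ) / .] }  — reduce
  I13: { [L → ; n . n] }  — shift
  I14: { [L → ; n n .] }  — reduce
  I15: { [B → ; ; L .] }  — reduce

No state contains more than one complete item.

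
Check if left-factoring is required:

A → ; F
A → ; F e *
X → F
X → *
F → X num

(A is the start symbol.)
Yes, A has productions with common prefix '; F'

Left-factoring is needed when two productions for the same non-terminal
share a common prefix on the right-hand side.

Productions for A:
  A → ; F
  A → ; F e *
Productions for X:
  X → F
  X → *

Found common prefix '; F' in productions for A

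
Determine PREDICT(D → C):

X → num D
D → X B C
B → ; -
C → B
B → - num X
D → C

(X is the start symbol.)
{ '-', ';' }

PREDICT(D → C) = (FIRST(RHS) \ {ε}) ∪ (FOLLOW(D) if ε ∈ FIRST(RHS), i.e. RHS ⇒* ε)
FIRST(C) = { '-', ';' }
FIRST(C) = { '-', ';' }
ε ∉ FIRST(C), so FOLLOW(D) is not added.
PREDICT(D → C) = { '-', ';' }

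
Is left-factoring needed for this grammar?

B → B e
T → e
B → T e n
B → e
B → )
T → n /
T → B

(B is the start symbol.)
No, left-factoring is not needed

Left-factoring is needed when two productions for the same non-terminal
share a common prefix on the right-hand side.

Productions for B:
  B → B e
  B → T e n
  B → e
  B → )
Productions for T:
  T → e
  T → n /
  T → B

No common prefixes found.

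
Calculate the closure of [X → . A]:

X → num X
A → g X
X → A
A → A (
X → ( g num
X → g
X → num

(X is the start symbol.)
{ [A → . A (], [A → . g X], [X → . A] }

Start with: [X → . A]
  [X → . A] has the dot before A: add [A → . g X], [A → . A (]
No further items can be added.

CLOSURE = { [A → . A (], [A → . g X], [X → . A] }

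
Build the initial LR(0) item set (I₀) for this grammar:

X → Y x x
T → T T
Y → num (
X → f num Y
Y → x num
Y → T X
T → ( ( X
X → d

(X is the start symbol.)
First, augment the grammar with X' → X
I₀ = CLOSURE({ [X' → . X] }):
  [X' → . X] has the dot before X: add [X → . Y x x], [X → . f num Y], [X → . d]
  [X → . Y x x] has the dot before Y: add [Y → . num (], [Y → . x num], [Y → . T X]
  [Y → . T X] has the dot before T: add [T → . T T], [T → . ( ( X]
No further items can be added.

I₀ = { [T → . ( ( X], [T → . T T], [X → . Y x x], [X → . d], [X → . f num Y], [X' → . X], [Y → . T X], [Y → . num (], [Y → . x num] }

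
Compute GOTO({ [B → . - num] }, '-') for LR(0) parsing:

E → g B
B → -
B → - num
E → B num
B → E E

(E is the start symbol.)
{ [B → - . num] }

GOTO(I, '-') = CLOSURE({ [A → αX.β] : [A → α.Xβ] ∈ I, X = '-' })

Items with dot before '-', with the dot advanced:
  [B → . - num] → [B → - . num]
Closure adds nothing (no advanced item has the dot before a non-terminal).

GOTO = { [B → - . num] }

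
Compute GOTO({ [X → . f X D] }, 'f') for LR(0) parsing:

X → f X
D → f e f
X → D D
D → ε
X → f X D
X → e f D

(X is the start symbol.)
GOTO(I, 'f') = CLOSURE({ [A → αX.β] : [A → α.Xβ] ∈ I, X = 'f' })

Items with dot before 'f', with the dot advanced:
  [X → . f X D] → [X → f . X D]
Closure of the advanced items:
  [X → f . X D] has the dot before X: add [X → . f X], [X → . D D], [X → . f X D], [X → . e f D]
  [X → . D D] has the dot before D: add [D → . f e f], [D → .]

GOTO = { [D → . f e f], [D → .], [X → . D D], [X → . e f D], [X → . f X D], [X → . f X], [X → f . X D] }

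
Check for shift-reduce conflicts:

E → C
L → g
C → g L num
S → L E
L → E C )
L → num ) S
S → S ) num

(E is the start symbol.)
Augment with E' → E and build the canonical LR(0) collection (I0 = CLOSURE({[E' → . E]}), then GOTO on every symbol after a dot until no new states appear). It has 17 states:
  I0: { [C → . g L num], [E → . C], [E' → . E] }  — shift
  I1: { [E → C .] }  — reduce
  I2: { [E' → E .] }  — accept
  I3: { [C → . g L num], [C → g . L num], [E → . C], [L → . E C )], [L → . g], [L → . num ) S] }  — shift
  I4: { [C → . g L num], [L → E . C )] }  — shift
  I5: { [C → g L . num] }  — shift
  I6: { [C → . g L num], [C → g . L num], [E → . C], [L → . E C )], [L → . g], [L → . num ) S], [L → g .] }  — shift, reduce
  I7: { [L → num . ) S] }  — shift
  I8: { [C → . g L num], [E → . C], [L → . E C )], [L → . g], [L → . num ) S], [L → num ) . S], [S → . L E], [S → . S ) num] }  — shift
  I9: { [C → . g L num], [E → . C], [S → L . E] }  — shift
  I10: { [L → num ) S .], [S → S . ) num] }  — shift, reduce
  I11: { [S → S ) . num] }  — shift
  I12: { [S → S ) num .] }  — reduce
  I13: { [S → L E .] }  — reduce
  I14: { [C → g L num .] }  — reduce
  I15: { [L → E C . )] }  — shift
  I16: { [L → E C ) .] }  — reduce

I6 contains reduce item [L → g .] and shift items [C → . g L num], [L → . g], [L → . num ) S] — shift-reduce conflict.
I10 contains reduce item [L → num ) S .] and shift item [S → S . ) num] — shift-reduce conflict.

Answer: Yes — I6: [L → g .] vs [C → . g L num]; I10: [L → num ) S .] vs [S → S . ) num]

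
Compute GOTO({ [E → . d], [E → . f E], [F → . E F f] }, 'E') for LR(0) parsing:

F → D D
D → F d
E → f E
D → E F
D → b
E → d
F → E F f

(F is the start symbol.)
GOTO(I, 'E') = CLOSURE({ [A → αX.β] : [A → α.Xβ] ∈ I, X = 'E' })

Items with dot before 'E', with the dot advanced:
  [F → . E F f] → [F → E . F f]
Closure of the advanced items:
  [F → E . F f] has the dot before F: add [F → . D D], [F → . E F f]
  [F → . D D] has the dot before D: add [D → . F d], [D → . E F], [D → . b]
  [F → . E F f] has the dot before E: add [E → . f E], [E → . d]

GOTO = { [D → . E F], [D → . F d], [D → . b], [E → . d], [E → . f E], [F → . D D], [F → . E F f], [F → E . F f] }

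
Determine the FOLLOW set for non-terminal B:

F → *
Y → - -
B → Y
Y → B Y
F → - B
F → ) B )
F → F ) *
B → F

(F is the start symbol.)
{ $, ')', '*', '-' }

In Y → B Y: B is followed by Y, add FIRST(Y) \ {ε} = { ')', '*', '-' }
In F → - B: B is at the end, add FOLLOW(F)
In F → ) B ): B is followed by ')', add FIRST(')') \ {ε} = { ')' }

The FOLLOW sets referred to above (computed the same way, to a fixed point):
  FOLLOW(F) = { $, ')', '*', '-' }

Taking the union: FOLLOW(B) = { $, ')', '*', '-' }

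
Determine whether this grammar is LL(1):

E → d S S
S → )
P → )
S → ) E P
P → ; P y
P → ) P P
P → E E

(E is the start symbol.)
A grammar is LL(1) if for each non-terminal N with multiple productions, the predict sets of those productions are pairwise disjoint, where PREDICT(N → α) = (FIRST(α) \ {ε}) ∪ (FOLLOW(N) if α ⇒* ε).

Relevant sets:
  FIRST(E) = { 'd' }

For S:
  PREDICT(S → ')') = { ')' }
  PREDICT(S → ')' E P) = { ')' }
For P:
  PREDICT(P → ')') = { ')' }
  PREDICT(P → ';' P y) = { ';' }
  PREDICT(P → ')' P P) = { ')' }
  PREDICT(P → E E) = { 'd' }
E has a single production, so nothing to check there.

Conflict found: Predict set conflict for S: { ')' }
The grammar is NOT LL(1).

Answer: No. Predict set conflict for S: { ')' }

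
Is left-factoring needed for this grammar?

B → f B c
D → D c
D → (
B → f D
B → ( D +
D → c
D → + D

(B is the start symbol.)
Left-factoring is needed when two productions for the same non-terminal
share a common prefix on the right-hand side.

Productions for B:
  B → f B c
  B → f D
  B → ( D +
Productions for D:
  D → D c
  D → (
  D → c
  D → + D

Found common prefix 'f' in productions for B

Answer: Yes, B has productions with common prefix 'f'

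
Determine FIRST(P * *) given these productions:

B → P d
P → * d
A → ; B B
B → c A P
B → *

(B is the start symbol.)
{ '*' }

FIRST sets of the non-terminals involved (from the grammar, by fixed-point iteration):
  FIRST(P) = { '*' }

To compute FIRST(P * *), process the symbols left to right:
Symbol P is a non-terminal. Add FIRST(P) \ {ε} = { '*' }
P is not nullable (ε ∉ FIRST(P)), so stop here.
FIRST(P * *) = { '*' }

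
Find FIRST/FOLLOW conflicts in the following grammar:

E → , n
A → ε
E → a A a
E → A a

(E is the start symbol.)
No FIRST/FOLLOW conflicts.

Nullable non-terminals: A.
A has a nullable alternative but only one production, so nothing to check.

E has no nullable alternative, so no FIRST/FOLLOW check is needed there.

No FIRST/FOLLOW conflicts found.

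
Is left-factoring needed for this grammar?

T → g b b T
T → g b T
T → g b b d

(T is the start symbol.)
Yes, T has productions with common prefix 'g b'

Left-factoring is needed when two productions for the same non-terminal
share a common prefix on the right-hand side.

Productions for T:
  T → g b b T
  T → g b T
  T → g b b d

Found common prefix 'g b' in productions for T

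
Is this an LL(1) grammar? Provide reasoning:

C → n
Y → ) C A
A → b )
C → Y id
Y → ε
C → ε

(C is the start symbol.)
A grammar is LL(1) if for each non-terminal N with multiple productions, the predict sets of those productions are pairwise disjoint, where PREDICT(N → α) = (FIRST(α) \ {ε}) ∪ (FOLLOW(N) if α ⇒* ε).

Relevant sets:
  FIRST(Y) = { ')', ε }
  FOLLOW(C) = { $, 'b' }
  FOLLOW(Y) = { 'id' }

For C:
  PREDICT(C → n) = { 'n' }
  PREDICT(C → Y id) = { ')', 'id' }
  PREDICT(C → ε) = { $, 'b' }
For Y:
  PREDICT(Y → ')' C A) = { ')' }
  PREDICT(Y → ε) = { 'id' }
A has a single production, so nothing to check there.

All predict sets are disjoint. The grammar IS LL(1).

Answer: Yes, the grammar is LL(1).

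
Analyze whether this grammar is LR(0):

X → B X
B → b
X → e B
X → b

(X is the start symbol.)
No. Reduce-reduce conflict: [B → b .] and [X → b .]

A grammar is LR(0) if no state in the canonical LR(0) collection has:
  - both a shift item (dot before a terminal) and a complete item (shift-reduce conflict), or
  - two or more complete items (reduce-reduce conflict; the accept item [X' → X .] counts as a complete item here).

Augment with X' → X and build the canonical LR(0) collection (I0 = CLOSURE({[X' → . X]}), then GOTO on every symbol after a dot until no new states appear). It has 8 states:
  I0: { [B → . b], [X → . B X], [X → . b], [X → . e B], [X' → . X] }  — shift
  I1: { [B → . b], [X → . B X], [X → . b], [X → . e B], [X → B . X] }  — shift
  I2: { [X' → X .] }  — accept
  I3: { [B → b .], [X → b .] }  — 2 reduces
  I4: { [B → . b], [X → e . B] }  — shift
  I5: { [X → e B .] }  — reduce
  I6: { [B → b .] }  — reduce
  I7: { [X → B X .] }  — reduce

Conflict in state I3:
  Reduce-reduce conflict: [B → b .] and [X → b .]
So the grammar is NOT LR(0).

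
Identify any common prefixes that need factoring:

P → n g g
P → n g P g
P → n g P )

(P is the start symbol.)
Yes, P has productions with common prefix 'n g'

Left-factoring is needed when two productions for the same non-terminal
share a common prefix on the right-hand side.

Productions for P:
  P → n g g
  P → n g P g
  P → n g P )

Found common prefix 'n g' in productions for P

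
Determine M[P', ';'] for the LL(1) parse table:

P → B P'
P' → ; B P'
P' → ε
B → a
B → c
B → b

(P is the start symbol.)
To find M[P', ';'], we find productions for P' where ';' is in the predict set (PREDICT(N → α) = (FIRST(α) \ {ε}) ∪ (FOLLOW(N) if α ⇒* ε)).

Relevant sets:
  FOLLOW(P') = { $ }

P' → ; B P': PREDICT = { ';' }
  ';' is in predict set, so this production goes in M[P', ';']
P' → ε: PREDICT = { $ }

M[P', ';'] = P' → ; B P'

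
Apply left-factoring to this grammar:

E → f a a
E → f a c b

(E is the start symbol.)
E → f a E'
E' → a
E' → c b

Left-factoring transforms A → αβ₁ | αβ₂ into A → αA' and A' → β₁ | β₂
(α is the longest common prefix among the alternatives). Repeat until
no nonterminal has two alternatives with a common prefix.

Round 1: E has alternatives sharing prefix 'f a'. Introduce E': E → f a E'
  Add: E' → a
  Add: E' → c b

No remaining common prefixes — done.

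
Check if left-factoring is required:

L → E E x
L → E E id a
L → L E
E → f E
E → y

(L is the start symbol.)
Yes, L has productions with common prefix 'E E'

Left-factoring is needed when two productions for the same non-terminal
share a common prefix on the right-hand side.

Productions for L:
  L → E E x
  L → E E id a
  L → L E
Productions for E:
  E → f E
  E → y

Found common prefix 'E E' in productions for L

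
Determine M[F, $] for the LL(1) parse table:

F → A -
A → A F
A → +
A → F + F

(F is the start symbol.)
Empty (error entry)

To find M[F, $], we find productions for F where $ is in the predict set (PREDICT(N → α) = (FIRST(α) \ {ε}) ∪ (FOLLOW(N) if α ⇒* ε)).

Relevant sets:
  FIRST(A) = { '+' }

F → A -: PREDICT = { '+' }

M[F, $] is empty (no production applies)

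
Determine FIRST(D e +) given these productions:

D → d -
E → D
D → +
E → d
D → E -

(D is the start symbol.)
{ '+', 'd' }

FIRST sets of the non-terminals involved (from the grammar, by fixed-point iteration):
  FIRST(D) = { '+', 'd' }

To compute FIRST(D e +), process the symbols left to right:
Symbol D is a non-terminal. Add FIRST(D) \ {ε} = { '+', 'd' }
D is not nullable (ε ∉ FIRST(D)), so stop here.
FIRST(D e +) = { '+', 'd' }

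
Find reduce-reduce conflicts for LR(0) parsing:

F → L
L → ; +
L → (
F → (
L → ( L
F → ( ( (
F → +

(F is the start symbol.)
Yes — I1: [F → ( .] vs [L → ( .]; I9: [F → ( ( ( .] vs [L → ( .]

A reduce-reduce conflict occurs when an LR(0) state has two complete items [A → α .] and [B → β .] — both call for a reduction, and with no lookahead the parser cannot choose between them.

Augment with F' → F and build the canonical LR(0) collection (I0 = CLOSURE({[F' → . F]}), then GOTO on every symbol after a dot until no new states appear). It has 11 states:
  I0: { [F → . ( ( (], [F → . (], [F → . +], [F → . L], [F' → . F], [L → . ( L], [L → . (], [L → . ; +] }  — shift
  I1: { [F → ( . ( (], [F → ( .], [L → ( . L], [L → ( .], [L → . ( L], [L → . (], [L → . ; +] }  — shift, 2 reduces
  I2: { [F → + .] }  — reduce
  I3: { [L → ; . +] }  — shift
  I4: { [F' → F .] }  — accept
  I5: { [F → L .] }  — reduce
  I6: { [L → ; + .] }  — reduce
  I7: { [F → ( ( . (], [L → ( . L], [L → ( .], [L → . ( L], [L → . (], [L → . ; +] }  — shift, reduce
  I8: { [L → ( L .] }  — reduce
  I9: { [F → ( ( ( .], [L → ( . L], [L → ( .], [L → . ( L], [L → . (], [L → . ; +] }  — shift, 2 reduces
  I10: { [L → ( . L], [L → ( .], [L → . ( L], [L → . (], [L → . ; +] }  — shift, reduce

I1 contains complete items [F → ( .], [L → ( .] — reduce-reduce conflict.
I9 contains complete items [F → ( ( ( .], [L → ( .] — reduce-reduce conflict.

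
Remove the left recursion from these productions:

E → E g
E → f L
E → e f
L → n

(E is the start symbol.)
E is directly left-recursive. The standard transformation for
  A → A α₁ | ... | A α_m | β₁ | ... | β_n
is
  A  → β₁ A' | ... | β_n A'
  A' → α₁ A' | ... | α_m A' | ε

E → f L becomes E → f L E'
E → e f becomes E → e f E'
E → E g becomes E' → g E'
Add E' → ε

Productions for other non-terminals are unchanged:
  L → n

Resulting grammar:
E → f L E'
E → e f E'
E' → g E'
E' → ε
L → n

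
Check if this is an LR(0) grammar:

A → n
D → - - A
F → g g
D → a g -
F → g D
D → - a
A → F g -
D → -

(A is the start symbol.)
No. Shift-reduce conflict between [D → - .] and [D → - . - A]

A grammar is LR(0) if no state in the canonical LR(0) collection has:
  - both a shift item (dot before a terminal) and a complete item (shift-reduce conflict), or
  - two or more complete items (reduce-reduce conflict; the accept item [A' → A .] counts as a complete item here).

Augment with A' → A and build the canonical LR(0) collection (I0 = CLOSURE({[A' → . A]}), then GOTO on every symbol after a dot until no new states appear). It has 16 states:
  I0: { [A → . F g -], [A → . n], [A' → . A], [F → . g D], [F → . g g] }  — shift
  I1: { [A' → A .] }  — accept
  I2: { [A → F . g -] }  — shift
  I3: { [D → . - - A], [D → . - a], [D → . -], [D → . a g -], [F → g . D], [F → g . g] }  — shift
  I4: { [A → n .] }  — reduce
  I5: { [D → - . - A], [D → - . a], [D → - .] }  — shift, reduce
  I6: { [F → g D .] }  — reduce
  I7: { [D → a . g -] }  — shift
  I8: { [F → g g .] }  — reduce
  I9: { [D → a g . -] }  — shift
  I10: { [D → a g - .] }  — reduce
  I11: { [A → . F g -], [A → . n], [D → - - . A], [F → . g D], [F → . g g] }  — shift
  I12: { [D → - a .] }  — reduce
  I13: { [D → - - A .] }  — reduce
  I14: { [A → F g . -] }  — shift
  I15: { [A → F g - .] }  — reduce

Conflict in state I5:
  Shift-reduce conflict between [D → - .] and [D → - . - A]
So the grammar is NOT LR(0).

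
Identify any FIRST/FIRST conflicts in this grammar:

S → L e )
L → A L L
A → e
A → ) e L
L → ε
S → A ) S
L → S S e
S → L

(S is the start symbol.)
Yes. S → L e ')' / S → A ')' S on { ')', 'e' }; S → L e ')' / S → L on { ')', 'e' }; S → A ')' S / S → L on { ')', 'e' }; L → A L L / L → S S e on { ')', 'e' }

FIRST sets of the non-terminals at (or reachable through a nullable prefix from) the front of some alternative:
  FIRST(L) = { ')', 'e', ε }
  FIRST(A) = { ')', 'e' }
  FIRST(S) = { ')', 'e', ε }

Productions for S:
  S → L e ): FIRST = { ')', 'e' }
  S → A ) S: FIRST = { ')', 'e' }
  S → L: FIRST = { ')', 'e', ε }
Productions for L:
  L → A L L: FIRST = { ')', 'e' }
  L → ε: FIRST = { ε }
  L → S S e: FIRST = { ')', 'e' }
Productions for A:
  A → e: FIRST = { 'e' }
  A → ) e L: FIRST = { ')' }

Conflict for S: S → L e ) and S → A ) S
  Overlap: { ')', 'e' }
Conflict for S: S → L e ) and S → L
  Overlap: { ')', 'e' }
Conflict for S: S → A ) S and S → L
  Overlap: { ')', 'e' }
Conflict for L: L → A L L and L → S S e
  Overlap: { ')', 'e' }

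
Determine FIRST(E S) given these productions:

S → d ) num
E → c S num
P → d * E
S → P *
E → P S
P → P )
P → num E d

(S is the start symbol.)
FIRST sets of the non-terminals involved (from the grammar, by fixed-point iteration):
  FIRST(E) = { 'c', 'd', 'num' }

To compute FIRST(E S), process the symbols left to right:
Symbol E is a non-terminal. Add FIRST(E) \ {ε} = { 'c', 'd', 'num' }
E is not nullable (ε ∉ FIRST(E)), so stop here.
FIRST(E S) = { 'c', 'd', 'num' }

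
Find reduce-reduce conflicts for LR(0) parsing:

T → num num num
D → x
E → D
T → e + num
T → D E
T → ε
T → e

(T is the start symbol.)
A reduce-reduce conflict occurs when an LR(0) state has two complete items [A → α .] and [B → β .] — both call for a reduction, and with no lookahead the parser cannot choose between them.

Augment with T' → T and build the canonical LR(0) collection (I0 = CLOSURE({[T' → . T]}), then GOTO on every symbol after a dot until no new states appear). It has 12 states:
  I0: { [D → . x], [T → . D E], [T → . e + num], [T → . e], [T → . num num num], [T → .], [T' → . T] }  — shift, reduce
  I1: { [D → . x], [E → . D], [T → D . E] }  — shift
  I2: { [T' → T .] }  — accept
  I3: { [T → e . + num], [T → e .] }  — shift, reduce
  I4: { [T → num . num num] }  — shift
  I5: { [D → x .] }  — reduce
  I6: { [T → num num . num] }  — shift
  I7: { [T → num num num .] }  — reduce
  I8: { [T → e + . num] }  — shift
  I9: { [T → e + num .] }  — reduce
  I10: { [E → D .] }  — reduce
  I11: { [T → D E .] }  — reduce

No state contains more than one complete item.

Answer: No reduce-reduce conflicts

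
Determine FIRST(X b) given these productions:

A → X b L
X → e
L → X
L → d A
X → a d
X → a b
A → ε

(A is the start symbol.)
{ 'a', 'e' }

FIRST sets of the non-terminals involved (from the grammar, by fixed-point iteration):
  FIRST(X) = { 'a', 'e' }

To compute FIRST(X b), process the symbols left to right:
Symbol X is a non-terminal. Add FIRST(X) \ {ε} = { 'a', 'e' }
X is not nullable (ε ∉ FIRST(X)), so stop here.
FIRST(X b) = { 'a', 'e' }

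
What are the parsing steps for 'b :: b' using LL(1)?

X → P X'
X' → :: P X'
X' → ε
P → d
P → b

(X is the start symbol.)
LL(1) parsing maintains a stack (initially the start symbol over $) and the input. At each step: if the stack top is a terminal, match it against the current input token; if it is a non-terminal N, replace it with the RHS of M[N, lookahead] (the unique production whose predict set contains the lookahead).

Stack is shown with the top on the left.

Stack      Input     Action
---------------------------
X $        b :: b $  output X → P X'
P X' $     b :: b $  output P → b
b X' $     b :: b $  match 'b'
X' $       :: b $    output X' → :: P X'
:: P X' $  :: b $    match '::'
P X' $     b $       output P → b
b X' $     b $       match 'b'
X' $       $         output X' → ε
$          $         accept

The string is accepted.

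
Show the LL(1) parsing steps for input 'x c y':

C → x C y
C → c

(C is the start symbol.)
LL(1) parsing maintains a stack (initially the start symbol over $) and the input. At each step: if the stack top is a terminal, match it against the current input token; if it is a non-terminal N, replace it with the RHS of M[N, lookahead] (the unique production whose predict set contains the lookahead).

Stack is shown with the top on the left.

Stack    Input    Action
------------------------
C $      x c y $  output C → x C y
x C y $  x c y $  match 'x'
C y $    c y $    output C → c
c y $    c y $    match 'c'
y $      y $      match 'y'
$        $        accept

The string is accepted.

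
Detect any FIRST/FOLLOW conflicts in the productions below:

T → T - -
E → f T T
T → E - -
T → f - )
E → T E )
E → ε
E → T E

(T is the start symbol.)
A FIRST/FOLLOW conflict occurs when a non-terminal N has a nullable alternative N → β (β ⇒* ε) and another alternative N → α with FIRST(α) ∩ FOLLOW(N) ≠ ∅: on such a lookahead the parser cannot decide between expanding α and letting N vanish via β.

Nullable non-terminals: E.
FIRST sets used below: FIRST(T) = { '-', 'f' }

E: nullable alternative(s) E → ε; FOLLOW(E) = { ')', '-' }
  E → f T T: FIRST \ {ε} = { 'f' } — disjoint from FOLLOW(E)
  E → T E ): FIRST \ {ε} = { '-', 'f' } — overlaps FOLLOW(E) on { '-' }: CONFLICT
  E → ε: FIRST \ {ε} = { } — this is the only nullable alternative, skip
  E → T E: FIRST \ {ε} = { '-', 'f' } — overlaps FOLLOW(E) on { '-' }: CONFLICT

T has no nullable alternative, so no FIRST/FOLLOW check is needed there.

So the grammar has 2 FIRST/FOLLOW conflicts (marked CONFLICT above).

Answer: Yes. E → T E ')' with FOLLOW(E) on { '-' }; E → T E with FOLLOW(E) on { '-' }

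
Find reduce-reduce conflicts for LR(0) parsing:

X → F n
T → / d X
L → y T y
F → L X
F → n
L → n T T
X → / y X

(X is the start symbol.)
A reduce-reduce conflict occurs when an LR(0) state has two complete items [A → α .] and [B → β .] — both call for a reduction, and with no lookahead the parser cannot choose between them.

Augment with X' → X and build the canonical LR(0) collection (I0 = CLOSURE({[X' → . X]}), then GOTO on every symbol after a dot until no new states appear). It has 18 states:
  I0: { [F → . L X], [F → . n], [L → . n T T], [L → . y T y], [X → . / y X], [X → . F n], [X' → . X] }  — shift
  I1: { [X → / . y X] }  — shift
  I2: { [X → F . n] }  — shift
  I3: { [F → . L X], [F → . n], [F → L . X], [L → . n T T], [L → . y T y], [X → . / y X], [X → . F n] }  — shift
  I4: { [X' → X .] }  — accept
  I5: { [F → n .], [L → n . T T], [T → . / d X] }  — shift, reduce
  I6: { [L → y . T y], [T → . / d X] }  — shift
  I7: { [T → / . d X] }  — shift
  I8: { [L → y T . y] }  — shift
  I9: { [L → y T y .] }  — reduce
  I10: { [F → . L X], [F → . n], [L → . n T T], [L → . y T y], [T → / d . X], [X → . / y X], [X → . F n] }  — shift
  I11: { [T → / d X .] }  — reduce
  I12: { [L → n T . T], [T → . / d X] }  — shift
  I13: { [L → n T T .] }  — reduce
  I14: { [F → L X .] }  — reduce
  I15: { [X → F n .] }  — reduce
  I16: { [F → . L X], [F → . n], [L → . n T T], [L → . y T y], [X → . / y X], [X → . F n], [X → / y . X] }  — shift
  I17: { [X → / y X .] }  — reduce

No state contains more than one complete item.

Answer: No reduce-reduce conflicts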